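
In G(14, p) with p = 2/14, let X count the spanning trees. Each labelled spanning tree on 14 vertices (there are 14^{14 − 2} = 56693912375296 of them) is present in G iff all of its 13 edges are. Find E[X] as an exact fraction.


K_14 has 14^{14 − 2} = 56693912375296 labelled spanning trees.
For each such spanning tree H, let X_H = 1 if all 13 edges of H are present in G. Then P[X_H = 1] = p^{13} = (1/7)^{13} = 1/96889010407.
Summing the indicators: E[X] = Σ_H E[X_H] = 56693912375296 · p^{13} = 56693912375296 · 1/96889010407 = 4096/7.
Numerically: E[X] ≈ 585.1.

E[X] = 56693912375296 · (1/7)^{13} = 4096/7 ≈ 585.1.


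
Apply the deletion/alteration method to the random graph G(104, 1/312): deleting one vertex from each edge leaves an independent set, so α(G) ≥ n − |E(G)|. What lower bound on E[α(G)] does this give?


E[|E(G)|] = C(104, 2)·p = 5356 · (1/312) = 103/6.
E[α(G)] ≥ n − E[|E(G)|] = 104 − 103/6 = 521/6.
Numerically: ≈ 86.833.
(This is only a lower bound; the true E[α(G)] may be larger.)

E[α(G)] ≥ 521/6 ≈ 86.833.


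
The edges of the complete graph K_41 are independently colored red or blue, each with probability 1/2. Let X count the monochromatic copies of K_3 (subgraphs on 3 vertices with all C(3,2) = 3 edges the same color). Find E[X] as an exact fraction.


Let X = Σ_S X_S over the C(41, 3) = 10660 subsets S of size 3, where X_S = 1 if the K_3 on S is monochromatic.
For a fixed S, the K_3 on S has C(3, 2) = 3 edges. P[all 3 edges red] = (1/2)^3, and likewise for blue, so P[monochromatic] = 2·(1/2)^3 = 2^{1 − 3} = 1/4.
By linearity: E[X] = C(41, 3) · 2^{1 − 3} = 10660 · 1/4 = 2665.
Numerically: E[X] ≈ 2665.000.

E[X] = C(41,3)·2^(1−C(3,2)) = 2665 ≈ 2665.000.


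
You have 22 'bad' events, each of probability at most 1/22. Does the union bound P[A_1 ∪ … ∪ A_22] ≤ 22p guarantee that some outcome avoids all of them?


Union bound: P[∪_{i=1}^{22} A_i] ≤ Σ_i P[A_i] ≤ 22·p = 22·(1/22) = 1.
Numerically: 1 ≈ 1.000000.
Is 1 < 1? NO.
Since the bound 1 is ≥ 1, the union bound is uninformative here; it does NOT by itself certify existence.

22·p = 1 ≈ 1.000000; existence NOT certified by the union bound.


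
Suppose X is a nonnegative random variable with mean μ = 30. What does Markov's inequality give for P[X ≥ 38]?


μ = E[X] = 30, a = 38.
Markov: P[X ≥ 38] ≤ μ/a = (30)/38 = 15/19.
Numerically: ≈ 0.7895.
(Since a = 38 > μ = 30.0000, the bound 15/19 is < 1 and informative.)

P[X ≥ 38] ≤ 15/19 ≈ 0.7895.


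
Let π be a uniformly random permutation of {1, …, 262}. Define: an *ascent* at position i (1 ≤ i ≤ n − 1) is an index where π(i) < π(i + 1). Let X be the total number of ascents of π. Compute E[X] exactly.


Write X = Σ X_I over i = 1, …, 261, with X_I the indicator of one ascent.
There are 261 indicators.
For each fixed i, the pair (π(i), π(i+1)) is a uniformly random ordered pair of distinct values from {1, …, 262}; by symmetry P[π(i) < π(i+1)] = 1/2.
By linearity: E[X] = 261 · (1/2) = (262 − 1) · (1/2) = 261/2 ≈ 130.500.

E[X] = 261/2 = 130.500.


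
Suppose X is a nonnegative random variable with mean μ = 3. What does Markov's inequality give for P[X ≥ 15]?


μ = E[X] = 3, a = 15.
Markov: P[X ≥ 15] ≤ μ/a = (3)/15 = 1/5.
Numerically: ≈ 0.20000.
(Since a = 15 > μ = 3.00000, the bound 1/5 is < 1 and informative.)

P[X ≥ 15] ≤ 1/5 ≈ 0.20000.


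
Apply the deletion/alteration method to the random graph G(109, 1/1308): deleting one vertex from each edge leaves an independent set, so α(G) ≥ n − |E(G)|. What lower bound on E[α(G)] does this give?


E[|E(G)|] = C(109, 2)·p = 5886 · (1/1308) = 9/2.
E[α(G)] ≥ n − E[|E(G)|] = 109 − 9/2 = 209/2.
Numerically: ≈ 104.500000.
(This is only a lower bound; the true E[α(G)] may be larger.)

E[α(G)] ≥ 209/2 ≈ 104.500000.


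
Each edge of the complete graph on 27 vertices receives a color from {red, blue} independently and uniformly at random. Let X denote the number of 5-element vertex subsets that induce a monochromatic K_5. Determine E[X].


Let X = Σ_S X_S over the C(27, 5) = 80730 subsets S of size 5, where X_S = 1 if the K_5 on S is monochromatic.
For a fixed S, the K_5 on S has C(5, 2) = 10 edges. P[all 10 edges red] = (1/2)^10, and likewise for blue, so P[monochromatic] = 2·(1/2)^10 = 2^{1 − 10} = 1/512.
Summing: E[X] = C(27, 5) · 2^{1 − 10} = 80730 · 1/512 = 40365/256.
Numerically: E[X] ≈ 157.6758.

E[X] = C(27,5)·2^(1−C(5,2)) = 40365/256 ≈ 157.6758.


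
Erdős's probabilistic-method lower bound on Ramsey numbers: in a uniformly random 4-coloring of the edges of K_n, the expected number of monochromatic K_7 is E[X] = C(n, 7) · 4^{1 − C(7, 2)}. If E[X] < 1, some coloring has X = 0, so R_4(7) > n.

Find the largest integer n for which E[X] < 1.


We need C(n, 7) · 4^{1 − 21} < 1, i.e. C(n, 7) < 4^{21 − 1} = 1099511627776.
Check values of n near the boundary:
  n = 179: C(179, 7) = 1037437234460; 1037437234460 < 1099511627776? YES
  n = 180: C(180, 7) = 1079414463600; 1079414463600 < 1099511627776? YES
  n = 181: C(181, 7) = 1122839183400; 1122839183400 < 1099511627776? NO
  n = 182: C(182, 7) = 1167752750736; 1167752750736 < 1099511627776? NO
  n = 183: C(183, 7) = 1214197462413; 1214197462413 < 1099511627776? NO
The largest n with C(n, 7) < 1099511627776 is n = 180 (where E[X] = 67463403975/68719476736 ≈ 0.98172). Hence R_4(7) > 180, i.e. R_4(7) ≥ 181.

Largest n = 180; hence R_4(7) > 180.


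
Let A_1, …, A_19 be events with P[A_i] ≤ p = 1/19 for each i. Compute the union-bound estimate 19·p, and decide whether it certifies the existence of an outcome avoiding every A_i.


Union bound: P[∪_{i=1}^{19} A_i] ≤ Σ_i P[A_i] ≤ 19·p = 19·(1/19) = 1.
Numerically: 1 ≈ 1.0000.
Is 1 < 1? NO.
Since the bound 1 is ≥ 1, the union bound is uninformative here; it does NOT by itself certify existence.

19·p = 1 ≈ 1.0000; existence NOT certified by the union bound.


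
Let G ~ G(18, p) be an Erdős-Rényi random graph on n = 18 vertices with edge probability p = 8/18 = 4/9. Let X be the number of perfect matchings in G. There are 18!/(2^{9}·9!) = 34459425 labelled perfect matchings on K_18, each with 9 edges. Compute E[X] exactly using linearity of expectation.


K_18 has 18!/(2^{9}·9!) = 34459425 labelled perfect matchings.
For each such perfect matching H, let X_H = 1 if all 9 edges of H are present in G. Then P[X_H = 1] = p^{9} = (4/9)^{9} = 262144/387420489.
By linearity of expectation: E[X] = Σ_H E[X_H] = 34459425 · p^{9} = 34459425 · 262144/387420489 = 111522611200/4782969.
Numerically: E[X] ≈ 2.332e+04.

E[X] = 34459425 · (4/9)^{9} = 111522611200/4782969 ≈ 2.332e+04.


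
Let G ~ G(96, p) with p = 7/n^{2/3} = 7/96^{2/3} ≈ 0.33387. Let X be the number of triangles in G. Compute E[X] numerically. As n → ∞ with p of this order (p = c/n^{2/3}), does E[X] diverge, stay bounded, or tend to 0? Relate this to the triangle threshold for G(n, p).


Number of potential triangles: C(96, 3) = 142880.
Each occurs with probability p³ ≈ (0.33387)³ ≈ 3.7217882e-02.
By linearity: E[X] = C(96, 3)·p³ ≈ 142880 · 3.7217882e-02 ≈ 5317.69097.
Since α = 2/3 < 1, p = c/n^{2/3} ≫ 1/n is above the triangle threshold p ~ 1/n. Asymptotically E[X] ~ (c³/6)·n^{3(1−α)} = (7³/6)·n^{1} → ∞; triangles are abundant w.h.p.

E[X] ≈ 5317.69097; in regime p = Θ(1/n^{2/3}) E[X] diverges (above the triangle threshold p ~ 1/n).


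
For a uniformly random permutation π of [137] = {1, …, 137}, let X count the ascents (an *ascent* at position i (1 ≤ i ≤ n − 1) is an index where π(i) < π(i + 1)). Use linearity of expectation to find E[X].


Write X = Σ X_I over i = 1, …, 136, with X_I the indicator of one ascent.
There are 136 indicators.
For each fixed i, the pair (π(i), π(i+1)) is a uniformly random ordered pair of distinct values from {1, …, 137}; by symmetry P[π(i) < π(i+1)] = 1/2.
By linearity: E[X] = 136 · (1/2) = (137 − 1) · (1/2) = 68 ≈ 68.00000.

E[X] = 68 = 68.00000.


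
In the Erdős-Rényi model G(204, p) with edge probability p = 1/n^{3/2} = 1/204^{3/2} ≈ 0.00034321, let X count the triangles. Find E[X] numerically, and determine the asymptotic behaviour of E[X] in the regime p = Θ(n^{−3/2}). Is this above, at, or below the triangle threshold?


Number of potential triangles: C(204, 3) = 1394204.
Each occurs with probability p³ ≈ (0.00034321)³ ≈ 4.0426323e-11.
By linearity: E[X] = C(204, 3)·p³ ≈ 1394204 · 4.0426323e-11 ≈ 0.00006.
Since α = 3/2 > 1, p = c/n^{3/2} = o(1/n) is below the triangle threshold p ~ 1/n. Asymptotically E[X] ~ (c³/6)·n^{3(1−α)} = (1³/6)·n^{-1.5} → 0, so by Markov's inequality G has no triangles w.h.p.

E[X] ≈ 0.00006; in regime p = Θ(1/n^{3/2}) E[X] tends to 0 (below the triangle threshold p ~ 1/n).


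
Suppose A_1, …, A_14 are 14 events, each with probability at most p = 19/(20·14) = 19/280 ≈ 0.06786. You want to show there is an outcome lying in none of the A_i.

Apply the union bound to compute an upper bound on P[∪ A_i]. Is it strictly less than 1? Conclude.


Union bound: P[∪_{i=1}^{14} A_i] ≤ Σ_i P[A_i] ≤ 14·p = 14·(19/280) = 19/20.
Numerically: 19/20 ≈ 0.95000.
Is 19/20 < 1? YES.
Since P[∪ A_i] ≤ 19/20 < 1, the complement has P[∩ A_i^c] ≥ 1 − 19/20 = 1/20 > 0, so some outcome avoids every A_i.

14·p = 19/20 ≈ 0.95000; existence CERTIFIED by the union bound.


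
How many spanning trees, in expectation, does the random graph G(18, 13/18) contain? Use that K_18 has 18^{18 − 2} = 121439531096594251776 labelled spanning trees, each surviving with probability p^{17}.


K_18 has 18^{18 − 2} = 121439531096594251776 labelled spanning trees.
For each such spanning tree H, let X_H = 1 if all 17 edges of H are present in G. Then P[X_H = 1] = p^{17} = (13/18)^{17} = 8650415919381337933/2185911559738696531968.
By linearity of expectation: E[X] = Σ_H E[X_H] = 121439531096594251776 · p^{17} = 121439531096594251776 · 8650415919381337933/2185911559738696531968 = 8650415919381337933/18.
Numerically: E[X] ≈ 4.806e+17.

E[X] = 121439531096594251776 · (13/18)^{17} = 8650415919381337933/18 ≈ 4.806e+17.


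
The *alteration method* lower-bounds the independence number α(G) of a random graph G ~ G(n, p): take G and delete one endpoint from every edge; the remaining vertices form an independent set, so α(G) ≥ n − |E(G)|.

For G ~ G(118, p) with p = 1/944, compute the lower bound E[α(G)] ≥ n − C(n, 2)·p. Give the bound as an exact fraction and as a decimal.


E[|E(G)|] = C(118, 2)·p = 6903 · (1/944) = 117/16.
E[α(G)] ≥ n − E[|E(G)|] = 118 − 117/16 = 1771/16.
Numerically: ≈ 110.688.
(This is only a lower bound; the true E[α(G)] may be larger.)

E[α(G)] ≥ 1771/16 ≈ 110.688.


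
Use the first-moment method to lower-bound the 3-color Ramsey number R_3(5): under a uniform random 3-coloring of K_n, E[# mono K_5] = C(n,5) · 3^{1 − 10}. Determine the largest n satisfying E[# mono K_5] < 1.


We need C(n, 5) · 3^{1 − 10} < 1, i.e. C(n, 5) < 3^{10 − 1} = 19683.
Check values of n near the boundary:
  n = 16: C(16, 5) = 4368; 4368 < 19683? YES
  n = 17: C(17, 5) = 6188; 6188 < 19683? YES
  n = 18: C(18, 5) = 8568; 8568 < 19683? YES
  n = 19: C(19, 5) = 11628; 11628 < 19683? YES
  n = 20: C(20, 5) = 15504; 15504 < 19683? YES
  n = 21: C(21, 5) = 20349; 20349 < 19683? NO
The largest n with C(n, 5) < 19683 is n = 20 (where E[X] = 5168/6561 ≈ 0.788). Hence R_3(5) > 20, i.e. R_3(5) ≥ 21.

Largest n = 20; hence R_3(5) > 20.


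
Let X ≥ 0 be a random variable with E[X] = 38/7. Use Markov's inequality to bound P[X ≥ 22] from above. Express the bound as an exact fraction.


μ = E[X] = 38/7, a = 22.
Markov: P[X ≥ 22] ≤ μ/a = (38/7)/22 = 19/77.
Numerically: ≈ 0.246753.
(Since a = 22 > μ = 5.428571, the bound 19/77 is < 1 and informative.)

P[X ≥ 22] ≤ 19/77 ≈ 0.246753.


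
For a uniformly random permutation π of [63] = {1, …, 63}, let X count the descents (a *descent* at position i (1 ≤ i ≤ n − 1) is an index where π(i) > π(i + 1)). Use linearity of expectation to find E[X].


Write X = Σ X_I over i = 1, …, 62, with X_I the indicator of one descent.
There are 62 indicators.
For each fixed i, the pair (π(i), π(i+1)) is a uniformly random ordered pair of distinct values from {1, …, 63}; by symmetry P[π(i) > π(i+1)] = 1/2.
By linearity: E[X] = 62 · (1/2) = (63 − 1) · (1/2) = 31 ≈ 31.00000.

E[X] = 31 = 31.00000.


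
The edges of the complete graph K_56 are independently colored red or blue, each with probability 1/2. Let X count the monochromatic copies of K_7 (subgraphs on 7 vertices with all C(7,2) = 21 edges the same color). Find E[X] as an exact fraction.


Let X = Σ_S X_S over the C(56, 7) = 231917400 subsets S of size 7, where X_S = 1 if the K_7 on S is monochromatic.
For a fixed S, the K_7 on S has C(7, 2) = 21 edges. P[all 21 edges red] = (1/2)^21, and likewise for blue, so P[monochromatic] = 2·(1/2)^21 = 2^{1 − 21} = 1/1048576.
By linearity of expectation: E[X] = C(56, 7) · 2^{1 − 21} = 231917400 · 1/1048576 = 28989675/131072.
Numerically: E[X] ≈ 221.173668.

E[X] = C(56,7)·2^(1−C(7,2)) = 28989675/131072 ≈ 221.173668.


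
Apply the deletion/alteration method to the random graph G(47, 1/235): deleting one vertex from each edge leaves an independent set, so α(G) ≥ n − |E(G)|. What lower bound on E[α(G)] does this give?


E[|E(G)|] = C(47, 2)·p = 1081 · (1/235) = 23/5.
E[α(G)] ≥ n − E[|E(G)|] = 47 − 23/5 = 212/5.
Numerically: ≈ 42.400.
(This is only a lower bound; the true E[α(G)] may be larger.)

E[α(G)] ≥ 212/5 ≈ 42.400.


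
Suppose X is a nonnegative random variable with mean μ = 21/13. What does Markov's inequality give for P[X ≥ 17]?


μ = E[X] = 21/13, a = 17.
Markov: P[X ≥ 17] ≤ μ/a = (21/13)/17 = 21/221.
Numerically: ≈ 0.0950.
(Since a = 17 > μ = 1.6154, the bound 21/221 is < 1 and informative.)

P[X ≥ 17] ≤ 21/221 ≈ 0.0950.


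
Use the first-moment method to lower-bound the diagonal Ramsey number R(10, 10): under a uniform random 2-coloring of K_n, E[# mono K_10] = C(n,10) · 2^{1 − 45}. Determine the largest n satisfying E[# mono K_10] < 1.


We need C(n, 10) · 2^{1 − 45} < 1, i.e. C(n, 10) < 2^{45 − 1} = 17592186044416.
Check values of n near the boundary:
  n = 96: C(96, 10) = 11279926456656; 11279926456656 < 17592186044416? YES
  n = 97: C(97, 10) = 12576469727536; 12576469727536 < 17592186044416? YES
  n = 98: C(98, 10) = 14005614014756; 14005614014756 < 17592186044416? YES
  n = 99: C(99, 10) = 15579278510796; 15579278510796 < 17592186044416? YES
  n = 100: C(100, 10) = 17310309456440; 17310309456440 < 17592186044416? YES
  n = 101: C(101, 10) = 19212541264840; 19212541264840 < 17592186044416? NO
  n = 102: C(102, 10) = 21300860967540; 21300860967540 < 17592186044416? NO
  n = 103: C(103, 10) = 23591276125340; 23591276125340 < 17592186044416? NO
The largest n with C(n, 10) < 17592186044416 is n = 100 (where E[X] = 2163788682055/2199023255552 ≈ 0.9840). Hence R(10, 10) > 100, i.e. R(10, 10) ≥ 101.

Largest n = 100; hence R(10, 10) > 100.


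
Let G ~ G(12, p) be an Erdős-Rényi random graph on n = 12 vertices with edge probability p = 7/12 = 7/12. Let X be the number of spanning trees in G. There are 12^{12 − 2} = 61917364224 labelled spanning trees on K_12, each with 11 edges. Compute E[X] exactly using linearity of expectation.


K_12 has 12^{12 − 2} = 61917364224 labelled spanning trees.
For each such spanning tree H, let X_H = 1 if all 11 edges of H are present in G. Then P[X_H = 1] = p^{11} = (7/12)^{11} = 1977326743/743008370688.
By linearity of expectation: E[X] = Σ_H E[X_H] = 61917364224 · p^{11} = 61917364224 · 1977326743/743008370688 = 1977326743/12.
Numerically: E[X] ≈ 1.648e+08.

E[X] = 61917364224 · (7/12)^{11} = 1977326743/12 ≈ 1.648e+08.


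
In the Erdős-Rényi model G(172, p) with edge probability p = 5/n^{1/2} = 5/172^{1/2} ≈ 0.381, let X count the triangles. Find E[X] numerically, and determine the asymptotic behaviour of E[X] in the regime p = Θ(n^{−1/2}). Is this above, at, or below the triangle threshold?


Number of potential triangles: C(172, 3) = 833340.
Each occurs with probability p³ ≈ (0.381)³ ≈ 5.54137e-02.
By linearity: E[X] = C(172, 3)·p³ ≈ 833340 · 5.54137e-02 ≈ 46178.473.
Since α = 1/2 < 1, p = c/n^{1/2} ≫ 1/n is above the triangle threshold p ~ 1/n. Asymptotically E[X] ~ (c³/6)·n^{3(1−α)} = (5³/6)·n^{1.5} → ∞; triangles are abundant w.h.p.

E[X] ≈ 46178.473; in regime p = Θ(1/n^{1/2}) E[X] diverges (above the triangle threshold p ~ 1/n).


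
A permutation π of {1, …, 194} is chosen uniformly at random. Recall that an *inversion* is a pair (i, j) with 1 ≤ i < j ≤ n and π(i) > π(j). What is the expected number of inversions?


Write X = Σ X_I over the C(194, 2) = 18721 pairs i < j, with X_I the indicator of one inversion.
There are 18721 indicators.
For each fixed pair i < j, the values π(i) and π(j) are two distinct elements of {1, …, 194} in uniformly random order; by symmetry P[π(i) > π(j)] = 1/2.
By linearity: E[X] = 18721 · (1/2) = C(194, 2) · (1/2) = 18721/2 = 18721/2 ≈ 9360.500.

E[X] = 18721/2 = 9360.500.


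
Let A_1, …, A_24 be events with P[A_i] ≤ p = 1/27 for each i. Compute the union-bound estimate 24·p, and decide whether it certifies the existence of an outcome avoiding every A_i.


Union bound: P[∪_{i=1}^{24} A_i] ≤ Σ_i P[A_i] ≤ 24·p = 24·(1/27) = 8/9.
Numerically: 8/9 ≈ 0.8888889.
Is 8/9 < 1? YES.
Since P[∪ A_i] ≤ 8/9 < 1, the complement has P[∩ A_i^c] ≥ 1 − 8/9 = 1/9 > 0, so some outcome avoids every A_i.

24·p = 8/9 ≈ 0.8888889; existence CERTIFIED by the union bound.


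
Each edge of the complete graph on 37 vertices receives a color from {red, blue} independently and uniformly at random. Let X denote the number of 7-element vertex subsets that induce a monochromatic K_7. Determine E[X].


Let X = Σ_S X_S over the C(37, 7) = 10295472 subsets S of size 7, where X_S = 1 if the K_7 on S is monochromatic.
For a fixed S, the K_7 on S has C(7, 2) = 21 edges. P[all 21 edges red] = (1/2)^21, and likewise for blue, so P[monochromatic] = 2·(1/2)^21 = 2^{1 − 21} = 1/1048576.
By linearity of expectation: E[X] = C(37, 7) · 2^{1 − 21} = 10295472 · 1/1048576 = 643467/65536.
Numerically: E[X] ≈ 9.81853.

E[X] = C(37,7)·2^(1−C(7,2)) = 643467/65536 ≈ 9.81853.


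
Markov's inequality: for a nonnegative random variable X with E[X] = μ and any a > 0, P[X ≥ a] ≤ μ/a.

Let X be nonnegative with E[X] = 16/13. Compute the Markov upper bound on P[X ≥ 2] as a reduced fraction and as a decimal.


μ = E[X] = 16/13, a = 2.
Markov: P[X ≥ 2] ≤ μ/a = (16/13)/2 = 8/13.
Numerically: ≈ 0.615385.
(Since a = 2 > μ = 1.230769, the bound 8/13 is < 1 and informative.)

P[X ≥ 2] ≤ 8/13 ≈ 0.615385.


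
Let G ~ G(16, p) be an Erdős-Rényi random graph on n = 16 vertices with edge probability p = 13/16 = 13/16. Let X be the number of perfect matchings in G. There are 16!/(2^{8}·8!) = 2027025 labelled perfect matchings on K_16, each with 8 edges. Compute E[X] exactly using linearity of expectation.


K_16 has 16!/(2^{8}·8!) = 2027025 labelled perfect matchings.
For each such perfect matching H, let X_H = 1 if all 8 edges of H are present in G. Then P[X_H = 1] = p^{8} = (13/16)^{8} = 815730721/4294967296.
By linearity: E[X] = Σ_H E[X_H] = 2027025 · p^{8} = 2027025 · 815730721/4294967296 = 1653506564735025/4294967296.
Numerically: E[X] ≈ 3.85e+05.

E[X] = 2027025 · (13/16)^{8} = 1653506564735025/4294967296 ≈ 3.85e+05.


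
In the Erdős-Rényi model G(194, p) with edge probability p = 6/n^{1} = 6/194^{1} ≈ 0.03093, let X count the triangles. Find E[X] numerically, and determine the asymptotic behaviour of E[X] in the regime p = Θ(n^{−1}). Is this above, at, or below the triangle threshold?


Number of potential triangles: C(194, 3) = 1198144.
Each occurs with probability p³ ≈ (0.03093)³ ≈ 2.958343e-05.
By linearity: E[X] = C(194, 3)·p³ ≈ 1198144 · 2.958343e-05 ≈ 35.4452.
Here α = 1, so p = 6/n is exactly at the triangle threshold p ~ 1/n. Asymptotically E[X] → c³/6 = 6³/6 = 36 ≈ 36.0000, a bounded constant. In this regime the triangle count is asymptotically Poisson(c³/6).

E[X] ≈ 35.4452; in regime p = Θ(1/n^{1}) E[X] stays bounded (at the triangle threshold p ~ 1/n).


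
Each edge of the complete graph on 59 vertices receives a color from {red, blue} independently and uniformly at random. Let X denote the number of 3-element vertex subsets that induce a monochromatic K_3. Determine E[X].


Let X = Σ_S X_S over the C(59, 3) = 32509 subsets S of size 3, where X_S = 1 if the K_3 on S is monochromatic.
For a fixed S, the K_3 on S has C(3, 2) = 3 edges. P[all 3 edges red] = (1/2)^3, and likewise for blue, so P[monochromatic] = 2·(1/2)^3 = 2^{1 − 3} = 1/4.
Summing: E[X] = C(59, 3) · 2^{1 − 3} = 32509 · 1/4 = 32509/4.
Numerically: E[X] ≈ 8127.250.

E[X] = C(59,3)·2^(1−C(3,2)) = 32509/4 ≈ 8127.250.


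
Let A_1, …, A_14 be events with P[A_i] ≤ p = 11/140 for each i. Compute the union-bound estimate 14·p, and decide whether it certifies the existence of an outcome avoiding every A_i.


Union bound: P[∪_{i=1}^{14} A_i] ≤ Σ_i P[A_i] ≤ 14·p = 14·(11/140) = 11/10.
Numerically: 11/10 ≈ 1.10000.
Is 11/10 < 1? NO.
Since the bound 11/10 is ≥ 1, the union bound is uninformative here; it does NOT by itself certify existence.

14·p = 11/10 ≈ 1.10000; existence NOT certified by the union bound.


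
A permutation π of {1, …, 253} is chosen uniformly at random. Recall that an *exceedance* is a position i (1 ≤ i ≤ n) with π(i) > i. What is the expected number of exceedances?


Write X = Σ_{i=1}^{253} X_i, where X_i = 1_{π(i) > i}.
For each fixed i, π(i) is uniform over {1, …, 253} (marginal of a uniform permutation), so P[π(i) > i] = (n − i)/n. Summing: Σ_{i=1}^{253} (n − i)/n = (0 + 1 + … + 252)/253 = 253(253 − 1)/(2·253) = (253 − 1)/2.
Hence E[X] = Σ_{i=1}^{253} (253 − i)/253 = 126 ≈ 126.00000.

E[X] = 126 = 126.00000.


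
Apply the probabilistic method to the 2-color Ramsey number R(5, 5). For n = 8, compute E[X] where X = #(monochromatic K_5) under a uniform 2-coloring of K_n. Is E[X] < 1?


E[X] = C(8, 5) · 2^{1 − 10} = 56 · 2^{−9} = 56/512.
As a reduced fraction: E[X] = 7/64 ≈ 0.109.
Is E[X] < 1? YES.
Since E[X] < 1, there exists a 2-coloring of K_{8} with no monochromatic K_5; hence R(5, 5) > 8.

E[X] = 7/64 ≈ 0.109; E[X] < 1, so R(5, 5) > 8.


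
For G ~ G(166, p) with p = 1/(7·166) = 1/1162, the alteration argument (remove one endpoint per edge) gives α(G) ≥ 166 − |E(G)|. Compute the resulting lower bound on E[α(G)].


E[|E(G)|] = C(166, 2)·p = 13695 · (1/1162) = 165/14.
E[α(G)] ≥ n − E[|E(G)|] = 166 − 165/14 = 2159/14.
Numerically: ≈ 154.214286.
(This is only a lower bound; the true E[α(G)] may be larger.)

E[α(G)] ≥ 2159/14 ≈ 154.214286.


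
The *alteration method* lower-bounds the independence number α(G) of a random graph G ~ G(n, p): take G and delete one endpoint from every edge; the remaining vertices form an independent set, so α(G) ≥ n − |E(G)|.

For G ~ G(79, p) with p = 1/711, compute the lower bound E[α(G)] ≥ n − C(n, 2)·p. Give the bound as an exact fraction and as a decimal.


E[|E(G)|] = C(79, 2)·p = 3081 · (1/711) = 13/3.
E[α(G)] ≥ n − E[|E(G)|] = 79 − 13/3 = 224/3.
Numerically: ≈ 74.666667.
(This is only a lower bound; the true E[α(G)] may be larger.)

E[α(G)] ≥ 224/3 ≈ 74.666667.


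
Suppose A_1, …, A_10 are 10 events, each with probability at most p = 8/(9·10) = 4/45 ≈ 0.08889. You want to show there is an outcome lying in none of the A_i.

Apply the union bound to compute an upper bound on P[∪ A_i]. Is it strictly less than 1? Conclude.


Union bound: P[∪_{i=1}^{10} A_i] ≤ Σ_i P[A_i] ≤ 10·p = 10·(4/45) = 8/9.
Numerically: 8/9 ≈ 0.88889.
Is 8/9 < 1? YES.
Since P[∪ A_i] ≤ 8/9 < 1, the complement has P[∩ A_i^c] ≥ 1 − 8/9 = 1/9 > 0, so some outcome avoids every A_i.

10·p = 8/9 ≈ 0.88889; existence CERTIFIED by the union bound.


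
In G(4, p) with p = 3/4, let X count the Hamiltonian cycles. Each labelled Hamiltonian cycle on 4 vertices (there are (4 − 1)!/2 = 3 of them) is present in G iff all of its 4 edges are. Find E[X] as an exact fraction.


K_4 has (4 − 1)!/2 = 3 labelled Hamiltonian cycles.
For each such Hamiltonian cycle H, let X_H = 1 if all 4 edges of H are present in G. Then P[X_H = 1] = p^{4} = (3/4)^{4} = 81/256.
By linearity of expectation: E[X] = Σ_H E[X_H] = 3 · p^{4} = 3 · 81/256 = 243/256.
Numerically: E[X] ≈ 0.949.

E[X] = 3 · (3/4)^{4} = 243/256 ≈ 0.949.


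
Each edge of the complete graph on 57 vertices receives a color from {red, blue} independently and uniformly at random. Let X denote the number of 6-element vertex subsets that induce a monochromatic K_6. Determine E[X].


Let X = Σ_S X_S over the C(57, 6) = 36288252 subsets S of size 6, where X_S = 1 if the K_6 on S is monochromatic.
For a fixed S, the K_6 on S has C(6, 2) = 15 edges. P[all 15 edges red] = (1/2)^15, and likewise for blue, so P[monochromatic] = 2·(1/2)^15 = 2^{1 − 15} = 1/16384.
By linearity of expectation: E[X] = C(57, 6) · 2^{1 − 15} = 36288252 · 1/16384 = 9072063/4096.
Numerically: E[X] ≈ 2214.859131.

E[X] = C(57,6)·2^(1−C(6,2)) = 9072063/4096 ≈ 2214.859131.


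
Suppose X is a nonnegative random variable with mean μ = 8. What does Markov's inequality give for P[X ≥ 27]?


μ = E[X] = 8, a = 27.
Markov: P[X ≥ 27] ≤ μ/a = (8)/27 = 8/27.
Numerically: ≈ 0.2963.
(Since a = 27 > μ = 8.0000, the bound 8/27 is < 1 and informative.)

P[X ≥ 27] ≤ 8/27 ≈ 0.2963.


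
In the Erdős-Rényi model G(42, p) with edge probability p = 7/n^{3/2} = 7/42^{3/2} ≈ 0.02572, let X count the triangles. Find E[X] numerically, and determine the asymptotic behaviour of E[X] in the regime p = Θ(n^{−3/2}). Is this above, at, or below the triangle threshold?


Number of potential triangles: C(42, 3) = 11480.
Each occurs with probability p³ ≈ (0.02572)³ ≈ 1.700875e-05.
By linearity: E[X] = C(42, 3)·p³ ≈ 11480 · 1.700875e-05 ≈ 0.1953.
Since α = 3/2 > 1, p = c/n^{3/2} = o(1/n) is below the triangle threshold p ~ 1/n. Asymptotically E[X] ~ (c³/6)·n^{3(1−α)} = (7³/6)·n^{-1.5} → 0, so by Markov's inequality G has no triangles w.h.p.

E[X] ≈ 0.1953; in regime p = Θ(1/n^{3/2}) E[X] tends to 0 (below the triangle threshold p ~ 1/n).


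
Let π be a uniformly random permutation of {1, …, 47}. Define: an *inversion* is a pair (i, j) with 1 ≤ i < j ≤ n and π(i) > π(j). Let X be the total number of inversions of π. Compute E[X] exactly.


Write X = Σ X_I over the C(47, 2) = 1081 pairs i < j, with X_I the indicator of one inversion.
There are 1081 indicators.
For each fixed pair i < j, the values π(i) and π(j) are two distinct elements of {1, …, 47} in uniformly random order; by symmetry P[π(i) > π(j)] = 1/2.
By linearity: E[X] = 1081 · (1/2) = C(47, 2) · (1/2) = 1081/2 = 1081/2 ≈ 540.5000.

E[X] = 1081/2 = 540.5000.


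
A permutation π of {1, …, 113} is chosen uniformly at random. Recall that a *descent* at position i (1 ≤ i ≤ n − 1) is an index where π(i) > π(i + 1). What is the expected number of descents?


Write X = Σ X_I over i = 1, …, 112, with X_I the indicator of one descent.
There are 112 indicators.
For each fixed i, the pair (π(i), π(i+1)) is a uniformly random ordered pair of distinct values from {1, …, 113}; by symmetry P[π(i) > π(i+1)] = 1/2.
By linearity: E[X] = 112 · (1/2) = (113 − 1) · (1/2) = 56 ≈ 56.000.

E[X] = 56 = 56.000.


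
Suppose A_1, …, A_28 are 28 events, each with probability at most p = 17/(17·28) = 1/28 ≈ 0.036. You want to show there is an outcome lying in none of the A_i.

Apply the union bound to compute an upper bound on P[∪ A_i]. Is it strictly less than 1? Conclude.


Union bound: P[∪_{i=1}^{28} A_i] ≤ Σ_i P[A_i] ≤ 28·p = 28·(1/28) = 1.
Numerically: 1 ≈ 1.000.
Is 1 < 1? NO.
Since the bound 1 is ≥ 1, the union bound is uninformative here; it does NOT by itself certify existence.

28·p = 1 ≈ 1.000; existence NOT certified by the union bound.


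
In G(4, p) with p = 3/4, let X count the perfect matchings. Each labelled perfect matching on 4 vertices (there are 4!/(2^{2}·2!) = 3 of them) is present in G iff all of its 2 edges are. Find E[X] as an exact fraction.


K_4 has 4!/(2^{2}·2!) = 3 labelled perfect matchings.
For each such perfect matching H, let X_H = 1 if all 2 edges of H are present in G. Then P[X_H = 1] = p^{2} = (3/4)^{2} = 9/16.
Summing the indicators: E[X] = Σ_H E[X_H] = 3 · p^{2} = 3 · 9/16 = 27/16.
Numerically: E[X] ≈ 1.6875.

E[X] = 3 · (3/4)^{2} = 27/16 ≈ 1.6875.


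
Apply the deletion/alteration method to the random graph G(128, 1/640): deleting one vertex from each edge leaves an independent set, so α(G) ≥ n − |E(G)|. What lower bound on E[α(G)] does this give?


E[|E(G)|] = C(128, 2)·p = 8128 · (1/640) = 127/10.
E[α(G)] ≥ n − E[|E(G)|] = 128 − 127/10 = 1153/10.
Numerically: ≈ 115.300.
(This is only a lower bound; the true E[α(G)] may be larger.)

E[α(G)] ≥ 1153/10 ≈ 115.300.


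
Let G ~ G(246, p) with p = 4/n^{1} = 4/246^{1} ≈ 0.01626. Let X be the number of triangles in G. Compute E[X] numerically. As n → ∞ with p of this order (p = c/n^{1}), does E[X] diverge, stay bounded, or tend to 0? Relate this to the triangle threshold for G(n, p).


Number of potential triangles: C(246, 3) = 2450980.
Each occurs with probability p³ ≈ (0.01626)³ ≈ 4.299071e-06.
By linearity: E[X] = C(246, 3)·p³ ≈ 2450980 · 4.299071e-06 ≈ 10.5369.
Here α = 1, so p = 4/n is exactly at the triangle threshold p ~ 1/n. Asymptotically E[X] → c³/6 = 4³/6 = 32/3 ≈ 10.6667, a bounded constant. In this regime the triangle count is asymptotically Poisson(c³/6).

E[X] ≈ 10.5369; in regime p = Θ(1/n^{1}) E[X] stays bounded (at the triangle threshold p ~ 1/n).


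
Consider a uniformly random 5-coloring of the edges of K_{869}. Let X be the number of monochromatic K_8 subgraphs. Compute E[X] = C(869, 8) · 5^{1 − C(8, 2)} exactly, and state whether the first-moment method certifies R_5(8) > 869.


E[X] = C(869, 8) · 5^{1 − 28} = 7809152053901931612 · 5^{−27} = 7809152053901931612/7450580596923828125.
As a reduced fraction: E[X] = 7809152053901931612/7450580596923828125 ≈ 1.048.
Is E[X] < 1? NO.
Since E[X] ≥ 1, the first-moment bound is inconclusive at n = 869; it does NOT by itself certify R_5(8) > 869.

E[X] = 7809152053901931612/7450580596923828125 ≈ 1.048; E[X] ≥ 1; first-moment method inconclusive here.


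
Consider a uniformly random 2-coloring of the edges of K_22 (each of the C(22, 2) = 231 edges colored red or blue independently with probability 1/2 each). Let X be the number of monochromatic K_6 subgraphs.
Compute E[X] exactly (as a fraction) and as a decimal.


Let X = Σ_S X_S over the C(22, 6) = 74613 subsets S of size 6, where X_S = 1 if the K_6 on S is monochromatic.
For a fixed S, the K_6 on S has C(6, 2) = 15 edges. P[all 15 edges red] = (1/2)^15, and likewise for blue, so P[monochromatic] = 2·(1/2)^15 = 2^{1 − 15} = 1/16384.
Summing: E[X] = C(22, 6) · 2^{1 − 15} = 74613 · 1/16384 = 74613/16384.
Numerically: E[X] ≈ 4.554.

E[X] = C(22,6)·2^(1−C(6,2)) = 74613/16384 ≈ 4.554.


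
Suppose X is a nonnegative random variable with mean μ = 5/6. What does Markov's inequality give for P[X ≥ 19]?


μ = E[X] = 5/6, a = 19.
Markov: P[X ≥ 19] ≤ μ/a = (5/6)/19 = 5/114.
Numerically: ≈ 0.0439.
(Since a = 19 > μ = 0.8333, the bound 5/114 is < 1 and informative.)

P[X ≥ 19] ≤ 5/114 ≈ 0.0439.


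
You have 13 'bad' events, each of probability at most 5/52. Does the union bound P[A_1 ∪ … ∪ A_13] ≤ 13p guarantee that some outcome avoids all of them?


Union bound: P[∪_{i=1}^{13} A_i] ≤ Σ_i P[A_i] ≤ 13·p = 13·(5/52) = 5/4.
Numerically: 5/4 ≈ 1.2500000.
Is 5/4 < 1? NO.
Since the bound 5/4 is ≥ 1, the union bound is uninformative here; it does NOT by itself certify existence.

13·p = 5/4 ≈ 1.2500000; existence NOT certified by the union bound.


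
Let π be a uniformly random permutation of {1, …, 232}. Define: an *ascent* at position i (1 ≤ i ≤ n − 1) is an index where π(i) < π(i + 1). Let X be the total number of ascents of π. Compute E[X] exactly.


Write X = Σ X_I over i = 1, …, 231, with X_I the indicator of one ascent.
There are 231 indicators.
For each fixed i, the pair (π(i), π(i+1)) is a uniformly random ordered pair of distinct values from {1, …, 232}; by symmetry P[π(i) < π(i+1)] = 1/2.
By linearity: E[X] = 231 · (1/2) = (232 − 1) · (1/2) = 231/2 ≈ 115.5000.

E[X] = 231/2 = 115.5000.


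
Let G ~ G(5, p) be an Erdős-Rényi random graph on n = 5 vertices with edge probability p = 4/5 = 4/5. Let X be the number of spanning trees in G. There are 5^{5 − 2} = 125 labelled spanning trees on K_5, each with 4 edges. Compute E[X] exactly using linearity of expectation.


K_5 has 5^{5 − 2} = 125 labelled spanning trees.
For each such spanning tree H, let X_H = 1 if all 4 edges of H are present in G. Then P[X_H = 1] = p^{4} = (4/5)^{4} = 256/625.
By linearity: E[X] = Σ_H E[X_H] = 125 · p^{4} = 125 · 256/625 = 256/5.
Numerically: E[X] ≈ 51.2.

E[X] = 125 · (4/5)^{4} = 256/5 ≈ 51.2.


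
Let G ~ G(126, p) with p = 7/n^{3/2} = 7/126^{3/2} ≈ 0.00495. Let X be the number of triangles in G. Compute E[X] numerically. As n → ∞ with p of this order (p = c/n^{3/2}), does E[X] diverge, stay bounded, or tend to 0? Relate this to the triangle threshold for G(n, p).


Number of potential triangles: C(126, 3) = 325500.
Each occurs with probability p³ ≈ (0.00495)³ ≈ 1.21235e-07.
By linearity: E[X] = C(126, 3)·p³ ≈ 325500 · 1.21235e-07 ≈ 0.039.
Since α = 3/2 > 1, p = c/n^{3/2} = o(1/n) is below the triangle threshold p ~ 1/n. Asymptotically E[X] ~ (c³/6)·n^{3(1−α)} = (7³/6)·n^{-1.5} → 0, so by Markov's inequality G has no triangles w.h.p.

E[X] ≈ 0.039; in regime p = Θ(1/n^{3/2}) E[X] tends to 0 (below the triangle threshold p ~ 1/n).


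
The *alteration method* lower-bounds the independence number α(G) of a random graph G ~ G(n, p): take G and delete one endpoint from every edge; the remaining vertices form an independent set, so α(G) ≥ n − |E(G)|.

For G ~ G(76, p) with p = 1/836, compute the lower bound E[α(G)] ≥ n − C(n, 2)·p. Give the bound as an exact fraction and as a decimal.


E[|E(G)|] = C(76, 2)·p = 2850 · (1/836) = 75/22.
E[α(G)] ≥ n − E[|E(G)|] = 76 − 75/22 = 1597/22.
Numerically: ≈ 72.59091.
(This is only a lower bound; the true E[α(G)] may be larger.)

E[α(G)] ≥ 1597/22 ≈ 72.59091.


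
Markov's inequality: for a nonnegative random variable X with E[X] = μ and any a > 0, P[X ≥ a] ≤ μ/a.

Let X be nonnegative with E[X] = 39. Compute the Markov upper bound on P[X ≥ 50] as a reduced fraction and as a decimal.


μ = E[X] = 39, a = 50.
Markov: P[X ≥ 50] ≤ μ/a = (39)/50 = 39/50.
Numerically: ≈ 0.780.
(Since a = 50 > μ = 39.000, the bound 39/50 is < 1 and informative.)

P[X ≥ 50] ≤ 39/50 ≈ 0.780.


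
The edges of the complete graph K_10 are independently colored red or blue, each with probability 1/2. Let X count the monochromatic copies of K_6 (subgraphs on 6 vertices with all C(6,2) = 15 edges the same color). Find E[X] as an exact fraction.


Let X = Σ_S X_S over the C(10, 6) = 210 subsets S of size 6, where X_S = 1 if the K_6 on S is monochromatic.
For a fixed S, the K_6 on S has C(6, 2) = 15 edges. P[all 15 edges red] = (1/2)^15, and likewise for blue, so P[monochromatic] = 2·(1/2)^15 = 2^{1 − 15} = 1/16384.
By linearity: E[X] = C(10, 6) · 2^{1 − 15} = 210 · 1/16384 = 105/8192.
Numerically: E[X] ≈ 0.01282.

E[X] = C(10,6)·2^(1−C(6,2)) = 105/8192 ≈ 0.01282.


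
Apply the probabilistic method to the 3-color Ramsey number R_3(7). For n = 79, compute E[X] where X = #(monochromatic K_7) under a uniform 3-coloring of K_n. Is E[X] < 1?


E[X] = C(79, 7) · 3^{1 − 21} = 2898753715 · 3^{−20} = 2898753715/3486784401.
As a reduced fraction: E[X] = 2898753715/3486784401 ≈ 0.83135.
Is E[X] < 1? YES.
Since E[X] < 1, there exists a 3-coloring of K_{79} with no monochromatic K_7; hence R_3(7) > 79.

E[X] = 2898753715/3486784401 ≈ 0.83135; E[X] < 1, so R_3(7) > 79.


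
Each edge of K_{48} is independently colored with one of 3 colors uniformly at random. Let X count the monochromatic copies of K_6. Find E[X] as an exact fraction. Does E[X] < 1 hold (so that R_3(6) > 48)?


E[X] = C(48, 6) · 3^{1 − 15} = 12271512 · 3^{−14} = 12271512/4782969.
As a reduced fraction: E[X] = 4090504/1594323 ≈ 2.56567.
Is E[X] < 1? NO.
Since E[X] ≥ 1, the first-moment bound is inconclusive at n = 48; it does NOT by itself certify R_3(6) > 48.

E[X] = 4090504/1594323 ≈ 2.56567; E[X] ≥ 1; first-moment method inconclusive here.


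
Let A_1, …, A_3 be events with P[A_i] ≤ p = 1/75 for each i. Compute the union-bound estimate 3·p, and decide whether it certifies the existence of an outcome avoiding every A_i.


Union bound: P[∪_{i=1}^{3} A_i] ≤ Σ_i P[A_i] ≤ 3·p = 3·(1/75) = 1/25.
Numerically: 1/25 ≈ 0.0400000.
Is 1/25 < 1? YES.
Since P[∪ A_i] ≤ 1/25 < 1, the complement has P[∩ A_i^c] ≥ 1 − 1/25 = 24/25 > 0, so some outcome avoids every A_i.

3·p = 1/25 ≈ 0.0400000; existence CERTIFIED by the union bound.


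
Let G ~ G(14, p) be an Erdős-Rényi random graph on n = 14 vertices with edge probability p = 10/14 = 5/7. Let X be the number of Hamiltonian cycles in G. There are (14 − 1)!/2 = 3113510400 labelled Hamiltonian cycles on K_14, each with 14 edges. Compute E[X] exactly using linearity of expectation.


K_14 has (14 − 1)!/2 = 3113510400 labelled Hamiltonian cycles.
For each such Hamiltonian cycle H, let X_H = 1 if all 14 edges of H are present in G. Then P[X_H = 1] = p^{14} = (5/7)^{14} = 6103515625/678223072849.
By linearity of expectation: E[X] = Σ_H E[X_H] = 3113510400 · p^{14} = 3113510400 · 6103515625/678223072849 = 2714765625000000000/96889010407.
Numerically: E[X] ≈ 2.80193e+07.

E[X] = 3113510400 · (5/7)^{14} = 2714765625000000000/96889010407 ≈ 2.80193e+07.


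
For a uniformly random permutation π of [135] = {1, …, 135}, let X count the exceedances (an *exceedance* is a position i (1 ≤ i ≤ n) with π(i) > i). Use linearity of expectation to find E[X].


Write X = Σ_{i=1}^{135} X_i, where X_i = 1_{π(i) > i}.
For each fixed i, π(i) is uniform over {1, …, 135} (marginal of a uniform permutation), so P[π(i) > i] = (n − i)/n. Summing: Σ_{i=1}^{135} (n − i)/n = (0 + 1 + … + 134)/135 = 135(135 − 1)/(2·135) = (135 − 1)/2.
Hence E[X] = Σ_{i=1}^{135} (135 − i)/135 = 67 ≈ 67.000.

E[X] = 67 = 67.000.


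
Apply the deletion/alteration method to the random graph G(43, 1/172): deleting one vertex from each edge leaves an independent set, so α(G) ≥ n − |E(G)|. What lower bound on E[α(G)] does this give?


E[|E(G)|] = C(43, 2)·p = 903 · (1/172) = 21/4.
E[α(G)] ≥ n − E[|E(G)|] = 43 − 21/4 = 151/4.
Numerically: ≈ 37.750000.
(This is only a lower bound; the true E[α(G)] may be larger.)

E[α(G)] ≥ 151/4 ≈ 37.750000.


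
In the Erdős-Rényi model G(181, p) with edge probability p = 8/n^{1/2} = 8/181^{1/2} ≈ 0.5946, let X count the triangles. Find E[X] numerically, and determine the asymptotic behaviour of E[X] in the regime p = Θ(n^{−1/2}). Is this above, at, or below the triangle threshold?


Number of potential triangles: C(181, 3) = 971970.
Each occurs with probability p³ ≈ (0.5946)³ ≈ 2.102578e-01.
By linearity: E[X] = C(181, 3)·p³ ≈ 971970 · 2.102578e-01 ≈ 204364.2657.
Since α = 1/2 < 1, p = c/n^{1/2} ≫ 1/n is above the triangle threshold p ~ 1/n. Asymptotically E[X] ~ (c³/6)·n^{3(1−α)} = (8³/6)·n^{1.5} → ∞; triangles are abundant w.h.p.

E[X] ≈ 204364.2657; in regime p = Θ(1/n^{1/2}) E[X] diverges (above the triangle threshold p ~ 1/n).
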